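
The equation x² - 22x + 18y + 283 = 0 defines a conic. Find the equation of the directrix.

y = -9/2

Only x is squared. Complete the square in x: (x - 11)² = -18(y + 9).
Vertex (11, -9); 4p = -18 so p = -9/2. Opens down.
Directrix is the horizontal line y = k − p = -9 − (-9/2) = -9/2.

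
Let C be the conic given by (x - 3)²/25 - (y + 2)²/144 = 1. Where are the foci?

Center (3, -2). The positive term is the x-term, so the transverse axis is horizontal; a² = 25, b² = 144.
c² = a² + b² = 25 + 144 = 169, so c = 13.
Foci lie on the horizontal axis through the center: (h ± c, k).

(-10, -2) and (16, -2)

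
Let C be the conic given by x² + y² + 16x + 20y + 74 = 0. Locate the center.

(-8, -10)

Collect terms: (x² + 16x) + (y² + 20y) = -74
(x + 8)² + (y + 10)² = -74 + 64 + 100 = 90
So (x + 8)² + (y + 10)² = 90.
Circle centered at (-8, -10) with r² = 90.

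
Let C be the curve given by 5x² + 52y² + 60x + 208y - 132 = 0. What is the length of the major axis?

Collect terms: 5(x² + 12x) + 52(y² + 4y) = 132
Complete the square: 5(x + 6)² + 52(y + 2)² = 132 + 180 + 208 = 520
Divide through by 520 to get (x + 6)²/104 + (y + 2)²/10 = 1.
Ellipse, center (-6, -2), major axis horizontal; a² = 104, b² = 10.
a² = 104 so a = 2√26; the major axis has length 2a = 4√26.

4√26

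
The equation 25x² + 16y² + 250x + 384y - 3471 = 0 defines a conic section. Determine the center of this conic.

Collect terms: 25(x² + 10x) + 16(y² + 24y) = 3471
Complete the square in x and y: 25(x + 5)² + 16(y + 12)² = 3471 + 625 + 2304 = 6400
Divide through by 6400 to get (x + 5)²/256 + (y + 12)²/400 = 1.
Ellipse with center (-5, -12).

(-5, -12)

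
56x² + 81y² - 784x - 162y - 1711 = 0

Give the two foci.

(2, 1) and (12, 1)

Group: 56(x² - 14x) + 81(y² - 2y) = 1711
Completing the square gives 56(x - 7)² + 81(y - 1)² = 1711 + 2744 + 81 = 4536.
Divide by 4536: (x - 7)²/81 + (y - 1)²/56 = 1
Ellipse, center (7, 1), major axis horizontal; a² = 81, b² = 56.
c² = a² - b² = 81 - 56 = 25, so c = 5.
Foci lie on the horizontal axis through the center: (h ± c, k).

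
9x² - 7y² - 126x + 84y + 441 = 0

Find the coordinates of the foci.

(7, -2) and (7, 14)

9(x² - 14x) -7(y² - 12y) = -441
9(x - 7)² -7(y - 6)² = -441 + 441 - 252 = -252
Dividing both sides by -252: (y - 6)²/36 - (x - 7)²/28 = 1
Hyperbola, center (7, 6), transverse axis vertical; a² = 36, b² = 28.
c² = a² + b² = 36 + 28 = 64, so c = 8.
Foci lie on the vertical axis through the center: (h, k ± c).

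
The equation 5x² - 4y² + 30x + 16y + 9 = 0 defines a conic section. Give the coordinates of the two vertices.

Rearranging, 5(x² + 6x) -4(y² - 4y) = -9.
Complete the square: 5(x + 3)² -4(y - 2)² = -9 + 45 - 16 = 20
Dividing both sides by 20: (x + 3)²/4 - (y - 2)²/5 = 1
Hyperbola, center (-3, 2), transverse axis horizontal; a² = 4, b² = 5.
a = 2. Vertices at (h ± a, k).

(-5, 2) and (-1, 2)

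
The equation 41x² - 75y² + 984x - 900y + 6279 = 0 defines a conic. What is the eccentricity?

Group: 41(x² + 24x) -75(y² + 12y) = -6279
Complete the square in x and y: 41(x + 12)² -75(y + 6)² = -6279 + 5904 - 2700 = -3075
Divide by -3075: (y + 6)²/41 - (x + 12)²/75 = 1
Hyperbola, center (-12, -6), transverse axis vertical; a² = 41, b² = 75.
c² = a² + b² = 116, so c = 2√29.
e = c/a = 2√29/√41 = 2√1189/41.

e = 2√1189/41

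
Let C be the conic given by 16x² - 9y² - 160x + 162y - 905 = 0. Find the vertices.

(-1, 9) and (11, 9)

Group the x- and y-terms: 16(x² - 10x) -9(y² - 18y) = 905
Completing the square gives 16(x - 5)² -9(y - 9)² = 905 + 400 - 729 = 576.
Dividing both sides by 576: (x - 5)²/36 - (y - 9)²/64 = 1
Hyperbola, center (5, 9), transverse axis horizontal; a² = 36, b² = 64.
a = 6. Vertices at (h ± a, k).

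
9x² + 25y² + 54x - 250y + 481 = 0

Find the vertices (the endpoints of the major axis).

(-8, 5) and (2, 5)

Group the x- and y-terms: 9(x² + 6x) + 25(y² - 10y) = -481
9(x + 3)² + 25(y - 5)² = -481 + 81 + 625 = 225
Divide through by 225 to get (x + 3)²/25 + (y - 5)²/9 = 1.
Ellipse, center (-3, 5), major axis horizontal; a² = 25, b² = 9.
a = 5. Vertices at (h ± a, k).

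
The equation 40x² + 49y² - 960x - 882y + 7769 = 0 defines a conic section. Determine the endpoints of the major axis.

Collect terms: 40(x² - 24x) + 49(y² - 18y) = -7769
Complete the square: 40(x - 12)² + 49(y - 9)² = -7769 + 5760 + 3969 = 1960
Dividing both sides by 1960: (x - 12)²/49 + (y - 9)²/40 = 1
Ellipse, center (12, 9), major axis horizontal; a² = 49, b² = 40.
a = 7. Vertices at (h ± a, k).

(5, 9) and (19, 9)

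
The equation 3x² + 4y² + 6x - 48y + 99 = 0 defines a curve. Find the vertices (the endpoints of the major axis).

Group the x- and y-terms: 3(x² + 2x) + 4(y² - 12y) = -99
3(x + 1)² + 4(y - 6)² = -99 + 3 + 144 = 48
Divide by 48: (x + 1)²/16 + (y - 6)²/12 = 1
Ellipse, center (-1, 6), major axis horizontal; a² = 16, b² = 12.
a = 4. Vertices at (h ± a, k).

(-5, 6) and (3, 6)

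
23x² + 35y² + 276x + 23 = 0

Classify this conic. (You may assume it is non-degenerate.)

No xy term. Coefficients of x² and y² are A = 23, C = 35.
A and C have the same sign but A ≠ C ⇒ ellipse.

ellipse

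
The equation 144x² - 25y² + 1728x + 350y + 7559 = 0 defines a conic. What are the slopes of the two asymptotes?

12/5 and -12/5

Group: 144(x² + 12x) -25(y² - 14y) = -7559
144(x + 6)² -25(y - 7)² = -7559 + 5184 - 1225 = -3600
Divide by -3600: (y - 7)²/144 - (x + 6)²/25 = 1
Hyperbola, center (-6, 7), transverse axis vertical; a² = 144, b² = 25.
For a vertical hyperbola the asymptotes have slope ±a/b.
Here that is ±12/5.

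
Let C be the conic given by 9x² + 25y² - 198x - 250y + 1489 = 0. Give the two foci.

(7, 5) and (15, 5)

Group the x- and y-terms: 9(x² - 22x) + 25(y² - 10y) = -1489
Completing the square gives 9(x - 11)² + 25(y - 5)² = -1489 + 1089 + 625 = 225.
Divide by 225: (x - 11)²/25 + (y - 5)²/9 = 1
Ellipse, center (11, 5), major axis horizontal; a² = 25, b² = 9.
c² = a² - b² = 25 - 9 = 16, so c = 4.
Foci lie on the horizontal axis through the center: (h ± c, k).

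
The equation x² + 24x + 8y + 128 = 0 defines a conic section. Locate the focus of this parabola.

(-12, 0)

Only x is squared. Complete the square in x: (x + 12)² = -8(y - 2).
Vertex (-12, 2); 4p = -8 so p = -2. Opens down.
Focus is p units from the vertex along the axis: (h, k + p).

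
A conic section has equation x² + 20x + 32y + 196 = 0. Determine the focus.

Only x is squared. Complete the square in x: (x + 10)² = -32(y + 3).
Vertex (-10, -3); 4p = -32 so p = -8. Opens down.
Focus is p units from the vertex along the axis: (h, k + p).

(-10, -11)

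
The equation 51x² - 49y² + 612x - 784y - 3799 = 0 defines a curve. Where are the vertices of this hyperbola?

Group the x- and y-terms: 51(x² + 12x) -49(y² + 16y) = 3799
Complete the square: 51(x + 6)² -49(y + 8)² = 3799 + 1836 - 3136 = 2499
Divide through by 2499 to get (x + 6)²/49 - (y + 8)²/51 = 1.
Hyperbola, center (-6, -8), transverse axis horizontal; a² = 49, b² = 51.
a = 7. Vertices at (h ± a, k).

(-13, -8) and (1, -8)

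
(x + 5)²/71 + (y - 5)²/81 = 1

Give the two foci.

(-5, 5 - √10) and (-5, 5 + √10)

Center (-5, 5). The larger denominator 81 sits under the y-term, so the major axis is vertical; a² = 81, b² = 71.
c² = a² - b² = 81 - 71 = 10, so c = √10.
Foci lie on the vertical axis through the center: (h, k ± c).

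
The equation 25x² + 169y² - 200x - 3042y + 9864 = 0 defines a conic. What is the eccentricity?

Collect terms: 25(x² - 8x) + 169(y² - 18y) = -9864
25(x - 4)² + 169(y - 9)² = -9864 + 400 + 13689 = 4225
Dividing both sides by 4225: (x - 4)²/169 + (y - 9)²/25 = 1
Ellipse, center (4, 9), major axis horizontal; a² = 169, b² = 25.
c² = a² - b² = 144, so c = 12.
e = c/a = 12/13.

e = 12/13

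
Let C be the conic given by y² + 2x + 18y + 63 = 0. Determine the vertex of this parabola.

(9, -9)

Only y is squared. Complete the square in y: (y + 9)² = -2(x - 9).
Vertex (9, -9); 4p = -2 so p = -1/2. Opens left.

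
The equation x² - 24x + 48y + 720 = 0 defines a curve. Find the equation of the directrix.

Only x is squared. Complete the square in x: (x - 12)² = -48(y + 12).
Vertex (12, -12); 4p = -48 so p = -12. Opens down.
Directrix is the horizontal line y = k − p = -12 − (-12) = 0.

y = 0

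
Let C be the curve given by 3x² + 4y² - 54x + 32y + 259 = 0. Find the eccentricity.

Group: 3(x² - 18x) + 4(y² + 8y) = -259
3(x - 9)² + 4(y + 4)² = -259 + 243 + 64 = 48
Divide through by 48 to get (x - 9)²/16 + (y + 4)²/12 = 1.
Ellipse, center (9, -4), major axis horizontal; a² = 16, b² = 12.
c² = a² - b² = 4, so c = 2.
e = c/a = 2/4 = 1/2.

e = 1/2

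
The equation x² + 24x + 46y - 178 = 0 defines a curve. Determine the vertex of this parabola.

Only x is squared. Complete the square in x: (x + 12)² = -46(y - 7).
Vertex (-12, 7); 4p = -46 so p = -23/2. Opens down.

(-12, 7)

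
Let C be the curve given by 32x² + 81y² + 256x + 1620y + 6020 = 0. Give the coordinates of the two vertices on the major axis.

Rearranging, 32(x² + 8x) + 81(y² + 20y) = -6020.
Complete the square in x and y: 32(x + 4)² + 81(y + 10)² = -6020 + 512 + 8100 = 2592
Divide through by 2592 to get (x + 4)²/81 + (y + 10)²/32 = 1.
Ellipse, center (-4, -10), major axis horizontal; a² = 81, b² = 32.
a = 9. Vertices at (h ± a, k).

(-13, -10) and (5, -10)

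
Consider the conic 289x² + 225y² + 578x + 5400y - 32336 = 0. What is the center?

Collect terms: 289(x² + 2x) + 225(y² + 24y) = 32336
Complete the square: 289(x + 1)² + 225(y + 12)² = 32336 + 289 + 32400 = 65025
Divide by 65025: (x + 1)²/225 + (y + 12)²/289 = 1
Ellipse with center (-1, -12).

(-1, -12)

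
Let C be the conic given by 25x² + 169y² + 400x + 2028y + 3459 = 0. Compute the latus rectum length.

50/13

25(x² + 16x) + 169(y² + 12y) = -3459
Completing the square gives 25(x + 8)² + 169(y + 6)² = -3459 + 1600 + 6084 = 4225.
Divide by 4225: (x + 8)²/169 + (y + 6)²/25 = 1
Ellipse, center (-8, -6), major axis horizontal; a² = 169, b² = 25.
Latus rectum length = 2b²/a = 2·25/13 = 50/13.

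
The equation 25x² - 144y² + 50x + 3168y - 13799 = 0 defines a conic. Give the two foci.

(-1, -2) and (-1, 24)

Collect terms: 25(x² + 2x) -144(y² - 22y) = 13799
25(x + 1)² -144(y - 11)² = 13799 + 25 - 17424 = -3600
Divide by -3600: (y - 11)²/25 - (x + 1)²/144 = 1
Hyperbola, center (-1, 11), transverse axis vertical; a² = 25, b² = 144.
c² = a² + b² = 25 + 144 = 169, so c = 13.
Foci lie on the vertical axis through the center: (h, k ± c).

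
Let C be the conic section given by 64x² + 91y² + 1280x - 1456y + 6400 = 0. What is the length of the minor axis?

Group the x- and y-terms: 64(x² + 20x) + 91(y² - 16y) = -6400
64(x + 10)² + 91(y - 8)² = -6400 + 6400 + 5824 = 5824
Divide by 5824: (x + 10)²/91 + (y - 8)²/64 = 1
Ellipse, center (-10, 8), major axis horizontal; a² = 91, b² = 64.
b² = 64 so b = 8; the minor axis has length 2b = 16.

16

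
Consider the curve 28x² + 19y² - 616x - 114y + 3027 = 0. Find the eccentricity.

e = 3√7/14

Rearranging, 28(x² - 22x) + 19(y² - 6y) = -3027.
28(x - 11)² + 19(y - 3)² = -3027 + 3388 + 171 = 532
Dividing both sides by 532: (x - 11)²/19 + (y - 3)²/28 = 1
Ellipse, center (11, 3), major axis vertical; a² = 28, b² = 19.
c² = a² - b² = 9, so c = 3.
e = c/a = 3/2√7 = 3√7/14.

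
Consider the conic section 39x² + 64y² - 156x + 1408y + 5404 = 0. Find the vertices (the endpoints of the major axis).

(-6, -11) and (10, -11)

39(x² - 4x) + 64(y² + 22y) = -5404
Completing the square gives 39(x - 2)² + 64(y + 11)² = -5404 + 156 + 7744 = 2496.
Divide through by 2496 to get (x - 2)²/64 + (y + 11)²/39 = 1.
Ellipse, center (2, -11), major axis horizontal; a² = 64, b² = 39.
a = 8. Vertices at (h ± a, k).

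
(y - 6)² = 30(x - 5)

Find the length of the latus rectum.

30

Vertex (5, 6); 4p = 30 so p = 15/2. Opens right.
Latus rectum length = |4p| = 30.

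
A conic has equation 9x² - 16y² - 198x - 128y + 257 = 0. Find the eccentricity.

e = 5/4

Collect terms: 9(x² - 22x) -16(y² + 8y) = -257
Complete the square in x and y: 9(x - 11)² -16(y + 4)² = -257 + 1089 - 256 = 576
Divide by 576: (x - 11)²/64 - (y + 4)²/36 = 1
Hyperbola, center (11, -4), transverse axis horizontal; a² = 64, b² = 36.
c² = a² + b² = 100, so c = 10.
e = c/a = 10/8 = 5/4.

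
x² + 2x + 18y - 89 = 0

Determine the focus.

(-1, 1/2)

Only x is squared. Complete the square in x: (x + 1)² = -18(y - 5).
Vertex (-1, 5); 4p = -18 so p = -9/2. Opens down.
Focus is p units from the vertex along the axis: (h, k + p).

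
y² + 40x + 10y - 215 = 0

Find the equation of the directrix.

x = 16

Only y is squared. Complete the square in y: (y + 5)² = -40(x - 6).
Vertex (6, -5); 4p = -40 so p = -10. Opens left.
Directrix is the vertical line x = h − p = 6 − (-10) = 16.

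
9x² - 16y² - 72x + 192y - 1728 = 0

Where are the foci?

Group the x- and y-terms: 9(x² - 8x) -16(y² - 12y) = 1728
Completing the square gives 9(x - 4)² -16(y - 6)² = 1728 + 144 - 576 = 1296.
Dividing both sides by 1296: (x - 4)²/144 - (y - 6)²/81 = 1
Hyperbola, center (4, 6), transverse axis horizontal; a² = 144, b² = 81.
c² = a² + b² = 144 + 81 = 225, so c = 15.
Foci lie on the horizontal axis through the center: (h ± c, k).

(-11, 6) and (19, 6)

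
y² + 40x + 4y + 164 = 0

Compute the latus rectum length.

Only y is squared. Complete the square in y: (y + 2)² = -40(x + 4).
Vertex (-4, -2); 4p = -40 so p = -10. Opens left.
Latus rectum length = |4p| = 40.

40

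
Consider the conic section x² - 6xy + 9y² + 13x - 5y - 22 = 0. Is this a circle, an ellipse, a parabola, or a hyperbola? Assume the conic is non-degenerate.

parabola

A = 1, B = -6, C = 9.
Discriminant B² − 4AC = (-6)² − 4·1·9 = 0.
B² − 4AC = 0 ⇒ parabola.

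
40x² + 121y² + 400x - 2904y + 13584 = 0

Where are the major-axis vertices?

Collect terms: 40(x² + 10x) + 121(y² - 24y) = -13584
Complete the square in x and y: 40(x + 5)² + 121(y - 12)² = -13584 + 1000 + 17424 = 4840
Dividing both sides by 4840: (x + 5)²/121 + (y - 12)²/40 = 1
Ellipse, center (-5, 12), major axis horizontal; a² = 121, b² = 40.
a = 11. Vertices at (h ± a, k).

(-16, 12) and (6, 12)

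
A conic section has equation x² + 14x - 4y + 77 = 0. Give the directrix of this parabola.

Only x is squared. Complete the square in x: (x + 7)² = 4(y - 7).
Vertex (-7, 7); 4p = 4 so p = 1. Opens up.
Directrix is the horizontal line y = k − p = 7 − (1) = 6.

y = 6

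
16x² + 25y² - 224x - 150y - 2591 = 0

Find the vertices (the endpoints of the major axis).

Group the x- and y-terms: 16(x² - 14x) + 25(y² - 6y) = 2591
Complete the square in x and y: 16(x - 7)² + 25(y - 3)² = 2591 + 784 + 225 = 3600
Dividing both sides by 3600: (x - 7)²/225 + (y - 3)²/144 = 1
Ellipse, center (7, 3), major axis horizontal; a² = 225, b² = 144.
a = 15. Vertices at (h ± a, k).

(-8, 3) and (22, 3)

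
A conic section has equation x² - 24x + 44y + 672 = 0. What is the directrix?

y = -1

Only x is squared. Complete the square in x: (x - 12)² = -44(y + 12).
Vertex (12, -12); 4p = -44 so p = -11. Opens down.
Directrix is the horizontal line y = k − p = -12 − (-11) = -1.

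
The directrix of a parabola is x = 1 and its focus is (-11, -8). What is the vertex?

(-5, -8)

The vertex is the midpoint between the focus and the directrix along the axis of symmetry.
Axis is horizontal (directrix is vertical). Vertex x-coordinate = (-11 + 1)/2 = -5; y-coordinate = -8.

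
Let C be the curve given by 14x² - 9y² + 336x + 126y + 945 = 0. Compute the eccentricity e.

e = √23/3

Collect terms: 14(x² + 24x) -9(y² - 14y) = -945
14(x + 12)² -9(y - 7)² = -945 + 2016 - 441 = 630
Divide by 630: (x + 12)²/45 - (y - 7)²/70 = 1
Hyperbola, center (-12, 7), transverse axis horizontal; a² = 45, b² = 70.
c² = a² + b² = 115, so c = √115.
e = c/a = √115/3√5 = √23/3.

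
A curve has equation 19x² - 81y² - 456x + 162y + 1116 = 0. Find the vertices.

(3, 1) and (21, 1)

Group the x- and y-terms: 19(x² - 24x) -81(y² - 2y) = -1116
Complete the square: 19(x - 12)² -81(y - 1)² = -1116 + 2736 - 81 = 1539
Divide through by 1539 to get (x - 12)²/81 - (y - 1)²/19 = 1.
Hyperbola, center (12, 1), transverse axis horizontal; a² = 81, b² = 19.
a = 9. Vertices at (h ± a, k).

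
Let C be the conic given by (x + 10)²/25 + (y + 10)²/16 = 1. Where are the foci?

(-13, -10) and (-7, -10)

Center (-10, -10). The larger denominator 25 sits under the x-term, so the major axis is horizontal; a² = 25, b² = 16.
c² = a² - b² = 25 - 16 = 9, so c = 3.
Foci lie on the horizontal axis through the center: (h ± c, k).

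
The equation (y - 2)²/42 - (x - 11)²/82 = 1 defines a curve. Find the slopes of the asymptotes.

Center (11, 2). The positive term is the y-term, so the transverse axis is vertical; a² = 42, b² = 82.
For a vertical hyperbola the asymptotes have slope ±a/b.
Here that is ±√42/√82 = ±√861/41.

√861/41 and -√861/41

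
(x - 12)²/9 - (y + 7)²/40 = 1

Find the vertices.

Center (12, -7). The positive term is the x-term, so the transverse axis is horizontal; a² = 9, b² = 40.
a = 3. Vertices at (h ± a, k).

(9, -7) and (15, -7)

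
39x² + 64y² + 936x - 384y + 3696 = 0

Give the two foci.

(-17, 3) and (-7, 3)

Group the x- and y-terms: 39(x² + 24x) + 64(y² - 6y) = -3696
Complete the square in x and y: 39(x + 12)² + 64(y - 3)² = -3696 + 5616 + 576 = 2496
Divide through by 2496 to get (x + 12)²/64 + (y - 3)²/39 = 1.
Ellipse, center (-12, 3), major axis horizontal; a² = 64, b² = 39.
c² = a² - b² = 64 - 39 = 25, so c = 5.
Foci lie on the horizontal axis through the center: (h ± c, k).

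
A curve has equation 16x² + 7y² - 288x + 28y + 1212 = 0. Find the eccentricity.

e = 3/4

16(x² - 18x) + 7(y² + 4y) = -1212
16(x - 9)² + 7(y + 2)² = -1212 + 1296 + 28 = 112
Divide through by 112 to get (x - 9)²/7 + (y + 2)²/16 = 1.
Ellipse, center (9, -2), major axis vertical; a² = 16, b² = 7.
c² = a² - b² = 9, so c = 3.
e = c/a = 3/4.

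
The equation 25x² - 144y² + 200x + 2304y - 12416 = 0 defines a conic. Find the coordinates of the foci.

(-17, 8) and (9, 8)

25(x² + 8x) -144(y² - 16y) = 12416
Complete the square: 25(x + 4)² -144(y - 8)² = 12416 + 400 - 9216 = 3600
Divide through by 3600 to get (x + 4)²/144 - (y - 8)²/25 = 1.
Hyperbola, center (-4, 8), transverse axis horizontal; a² = 144, b² = 25.
c² = a² + b² = 144 + 25 = 169, so c = 13.
Foci lie on the horizontal axis through the center: (h ± c, k).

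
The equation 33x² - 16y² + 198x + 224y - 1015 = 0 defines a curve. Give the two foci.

(-10, 7) and (4, 7)

33(x² + 6x) -16(y² - 14y) = 1015
33(x + 3)² -16(y - 7)² = 1015 + 297 - 784 = 528
Dividing both sides by 528: (x + 3)²/16 - (y - 7)²/33 = 1
Hyperbola, center (-3, 7), transverse axis horizontal; a² = 16, b² = 33.
c² = a² + b² = 16 + 33 = 49, so c = 7.
Foci lie on the horizontal axis through the center: (h ± c, k).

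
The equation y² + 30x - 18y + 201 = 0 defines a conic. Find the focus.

Only y is squared. Complete the square in y: (y - 9)² = -30(x + 4).
Vertex (-4, 9); 4p = -30 so p = -15/2. Opens left.
Focus is p units from the vertex along the axis: (h + p, k).

(-23/2, 9)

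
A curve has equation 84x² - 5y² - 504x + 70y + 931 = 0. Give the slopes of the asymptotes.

Group: 84(x² - 6x) -5(y² - 14y) = -931
Complete the square: 84(x - 3)² -5(y - 7)² = -931 + 756 - 245 = -420
Dividing both sides by -420: (y - 7)²/84 - (x - 3)²/5 = 1
Hyperbola, center (3, 7), transverse axis vertical; a² = 84, b² = 5.
For a vertical hyperbola the asymptotes have slope ±a/b.
Here that is ±2√21/√5 = ±2√105/5.

2√105/5 and -2√105/5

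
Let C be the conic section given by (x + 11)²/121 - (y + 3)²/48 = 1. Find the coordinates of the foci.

Center (-11, -3). The positive term is the x-term, so the transverse axis is horizontal; a² = 121, b² = 48.
c² = a² + b² = 121 + 48 = 169, so c = 13.
Foci lie on the horizontal axis through the center: (h ± c, k).

(-24, -3) and (2, -3)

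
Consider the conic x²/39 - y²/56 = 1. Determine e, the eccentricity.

e = √3705/39

Center (0, 0). The positive term is the x-term, so the transverse axis is horizontal; a² = 39, b² = 56.
c² = a² + b² = 95, so c = √95.
e = c/a = √95/√39 = √3705/39.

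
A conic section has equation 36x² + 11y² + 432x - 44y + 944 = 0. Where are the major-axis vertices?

(-6, -4) and (-6, 8)

Group the x- and y-terms: 36(x² + 12x) + 11(y² - 4y) = -944
Complete the square: 36(x + 6)² + 11(y - 2)² = -944 + 1296 + 44 = 396
Divide by 396: (x + 6)²/11 + (y - 2)²/36 = 1
Ellipse, center (-6, 2), major axis vertical; a² = 36, b² = 11.
a = 6. Vertices at (h, k ± a).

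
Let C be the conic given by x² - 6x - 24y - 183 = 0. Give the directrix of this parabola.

y = -14

Only x is squared. Complete the square in x: (x - 3)² = 24(y + 8).
Vertex (3, -8); 4p = 24 so p = 6. Opens up.
Directrix is the horizontal line y = k − p = -8 − (6) = -14.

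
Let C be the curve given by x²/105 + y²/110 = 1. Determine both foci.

(0, 0 - √5) and (0, 0 + √5)

Center (0, 0). The larger denominator 110 sits under the y-term, so the major axis is vertical; a² = 110, b² = 105.
c² = a² - b² = 110 - 105 = 5, so c = √5.
Foci lie on the vertical axis through the center: (h, k ± c).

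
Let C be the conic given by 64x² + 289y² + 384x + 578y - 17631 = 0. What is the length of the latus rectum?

128/17

Group: 64(x² + 6x) + 289(y² + 2y) = 17631
Complete the square: 64(x + 3)² + 289(y + 1)² = 17631 + 576 + 289 = 18496
Dividing both sides by 18496: (x + 3)²/289 + (y + 1)²/64 = 1
Ellipse, center (-3, -1), major axis horizontal; a² = 289, b² = 64.
Latus rectum length = 2b²/a = 2·64/17 = 128/17.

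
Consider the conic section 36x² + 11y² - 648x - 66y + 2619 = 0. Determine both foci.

Group the x- and y-terms: 36(x² - 18x) + 11(y² - 6y) = -2619
36(x - 9)² + 11(y - 3)² = -2619 + 2916 + 99 = 396
Divide through by 396 to get (x - 9)²/11 + (y - 3)²/36 = 1.
Ellipse, center (9, 3), major axis vertical; a² = 36, b² = 11.
c² = a² - b² = 36 - 11 = 25, so c = 5.
Foci lie on the vertical axis through the center: (h, k ± c).

(9, -2) and (9, 8)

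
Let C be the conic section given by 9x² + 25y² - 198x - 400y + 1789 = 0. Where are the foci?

(3, 8) and (19, 8)

Group the x- and y-terms: 9(x² - 22x) + 25(y² - 16y) = -1789
9(x - 11)² + 25(y - 8)² = -1789 + 1089 + 1600 = 900
Divide by 900: (x - 11)²/100 + (y - 8)²/36 = 1
Ellipse, center (11, 8), major axis horizontal; a² = 100, b² = 36.
c² = a² - b² = 100 - 36 = 64, so c = 8.
Foci lie on the horizontal axis through the center: (h ± c, k).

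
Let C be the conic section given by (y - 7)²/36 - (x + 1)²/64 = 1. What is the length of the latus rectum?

64/3

Center (-1, 7). The positive term is the y-term, so the transverse axis is vertical; a² = 36, b² = 64.
Latus rectum length = 2b²/a = 2·64/6 = 64/3.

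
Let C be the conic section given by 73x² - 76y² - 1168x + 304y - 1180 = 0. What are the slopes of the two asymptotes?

Collect terms: 73(x² - 16x) -76(y² - 4y) = 1180
Completing the square gives 73(x - 8)² -76(y - 2)² = 1180 + 4672 - 304 = 5548.
Divide by 5548: (x - 8)²/76 - (y - 2)²/73 = 1
Hyperbola, center (8, 2), transverse axis horizontal; a² = 76, b² = 73.
For a horizontal hyperbola the asymptotes have slope ±b/a.
Here that is ±√73/2√19 = ±√1387/38.

√1387/38 and -√1387/38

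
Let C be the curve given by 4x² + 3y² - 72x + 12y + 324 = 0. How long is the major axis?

4

Group: 4(x² - 18x) + 3(y² + 4y) = -324
Complete the square in x and y: 4(x - 9)² + 3(y + 2)² = -324 + 324 + 12 = 12
Divide through by 12 to get (x - 9)²/3 + (y + 2)²/4 = 1.
Ellipse, center (9, -2), major axis vertical; a² = 4, b² = 3.
a² = 4 so a = 2; the major axis has length 2a = 4.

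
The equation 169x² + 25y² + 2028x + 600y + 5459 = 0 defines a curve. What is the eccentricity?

Collect terms: 169(x² + 12x) + 25(y² + 24y) = -5459
Complete the square in x and y: 169(x + 6)² + 25(y + 12)² = -5459 + 6084 + 3600 = 4225
Divide by 4225: (x + 6)²/25 + (y + 12)²/169 = 1
Ellipse, center (-6, -12), major axis vertical; a² = 169, b² = 25.
c² = a² - b² = 144, so c = 12.
e = c/a = 12/13.

e = 12/13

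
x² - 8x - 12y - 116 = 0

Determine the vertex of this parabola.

Only x is squared. Complete the square in x: (x - 4)² = 12(y + 11).
Vertex (4, -11); 4p = 12 so p = 3. Opens up.

(4, -11)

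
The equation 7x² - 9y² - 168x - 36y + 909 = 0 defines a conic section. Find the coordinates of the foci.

(8, -2) and (16, -2)

Group: 7(x² - 24x) -9(y² + 4y) = -909
7(x - 12)² -9(y + 2)² = -909 + 1008 - 36 = 63
Dividing both sides by 63: (x - 12)²/9 - (y + 2)²/7 = 1
Hyperbola, center (12, -2), transverse axis horizontal; a² = 9, b² = 7.
c² = a² + b² = 9 + 7 = 16, so c = 4.
Foci lie on the horizontal axis through the center: (h ± c, k).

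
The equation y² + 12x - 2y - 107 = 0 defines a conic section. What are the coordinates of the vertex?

Only y is squared. Complete the square in y: (y - 1)² = -12(x - 9).
Vertex (9, 1); 4p = -12 so p = -3. Opens left.

(9, 1)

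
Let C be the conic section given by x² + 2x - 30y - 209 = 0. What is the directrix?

Only x is squared. Complete the square in x: (x + 1)² = 30(y + 7).
Vertex (-1, -7); 4p = 30 so p = 15/2. Opens up.
Directrix is the horizontal line y = k − p = -7 − (15/2) = -29/2.

y = -29/2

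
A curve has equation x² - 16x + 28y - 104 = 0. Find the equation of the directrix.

y = 13

Only x is squared. Complete the square in x: (x - 8)² = -28(y - 6).
Vertex (8, 6); 4p = -28 so p = -7. Opens down.
Directrix is the horizontal line y = k − p = 6 − (-7) = 13.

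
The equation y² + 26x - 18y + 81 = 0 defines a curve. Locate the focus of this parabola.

Only y is squared. Complete the square in y: (y - 9)² = -26x.
Vertex (0, 9); 4p = -26 so p = -13/2. Opens left.
Focus is p units from the vertex along the axis: (h + p, k).

(-13/2, 9)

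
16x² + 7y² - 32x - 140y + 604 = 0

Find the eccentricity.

Group: 16(x² - 2x) + 7(y² - 20y) = -604
Completing the square gives 16(x - 1)² + 7(y - 10)² = -604 + 16 + 700 = 112.
Dividing both sides by 112: (x - 1)²/7 + (y - 10)²/16 = 1
Ellipse, center (1, 10), major axis vertical; a² = 16, b² = 7.
c² = a² - b² = 9, so c = 3.
e = c/a = 3/4.

e = 3/4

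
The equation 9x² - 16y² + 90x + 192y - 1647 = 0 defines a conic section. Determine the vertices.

Group the x- and y-terms: 9(x² + 10x) -16(y² - 12y) = 1647
Complete the square: 9(x + 5)² -16(y - 6)² = 1647 + 225 - 576 = 1296
Divide by 1296: (x + 5)²/144 - (y - 6)²/81 = 1
Hyperbola, center (-5, 6), transverse axis horizontal; a² = 144, b² = 81.
a = 12. Vertices at (h ± a, k).

(-17, 6) and (7, 6)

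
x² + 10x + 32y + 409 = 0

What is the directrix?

y = -4

Only x is squared. Complete the square in x: (x + 5)² = -32(y + 12).
Vertex (-5, -12); 4p = -32 so p = -8. Opens down.
Directrix is the horizontal line y = k − p = -12 − (-8) = -4.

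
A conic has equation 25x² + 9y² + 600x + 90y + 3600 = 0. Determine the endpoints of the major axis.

(-12, -10) and (-12, 0)

Group the x- and y-terms: 25(x² + 24x) + 9(y² + 10y) = -3600
Complete the square in x and y: 25(x + 12)² + 9(y + 5)² = -3600 + 3600 + 225 = 225
Dividing both sides by 225: (x + 12)²/9 + (y + 5)²/25 = 1
Ellipse, center (-12, -5), major axis vertical; a² = 25, b² = 9.
a = 5. Vertices at (h, k ± a).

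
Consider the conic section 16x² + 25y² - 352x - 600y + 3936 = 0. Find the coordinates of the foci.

(5, 12) and (17, 12)

Collect terms: 16(x² - 22x) + 25(y² - 24y) = -3936
Complete the square in x and y: 16(x - 11)² + 25(y - 12)² = -3936 + 1936 + 3600 = 1600
Dividing both sides by 1600: (x - 11)²/100 + (y - 12)²/64 = 1
Ellipse, center (11, 12), major axis horizontal; a² = 100, b² = 64.
c² = a² - b² = 100 - 64 = 36, so c = 6.
Foci lie on the horizontal axis through the center: (h ± c, k).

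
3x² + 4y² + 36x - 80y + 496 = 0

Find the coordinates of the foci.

(-7, 10) and (-5, 10)

Rearranging, 3(x² + 12x) + 4(y² - 20y) = -496.
Complete the square in x and y: 3(x + 6)² + 4(y - 10)² = -496 + 108 + 400 = 12
Divide through by 12 to get (x + 6)²/4 + (y - 10)²/3 = 1.
Ellipse, center (-6, 10), major axis horizontal; a² = 4, b² = 3.
c² = a² - b² = 4 - 3 = 1, so c = 1.
Foci lie on the horizontal axis through the center: (h ± c, k).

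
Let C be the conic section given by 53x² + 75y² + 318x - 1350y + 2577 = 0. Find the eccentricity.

e = √66/15

53(x² + 6x) + 75(y² - 18y) = -2577
Completing the square gives 53(x + 3)² + 75(y - 9)² = -2577 + 477 + 6075 = 3975.
Divide through by 3975 to get (x + 3)²/75 + (y - 9)²/53 = 1.
Ellipse, center (-3, 9), major axis horizontal; a² = 75, b² = 53.
c² = a² - b² = 22, so c = √22.
e = c/a = √22/5√3 = √66/15.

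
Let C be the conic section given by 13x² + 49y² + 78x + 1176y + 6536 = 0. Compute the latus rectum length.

13(x² + 6x) + 49(y² + 24y) = -6536
Complete the square: 13(x + 3)² + 49(y + 12)² = -6536 + 117 + 7056 = 637
Dividing both sides by 637: (x + 3)²/49 + (y + 12)²/13 = 1
Ellipse, center (-3, -12), major axis horizontal; a² = 49, b² = 13.
Latus rectum length = 2b²/a = 2·13/7 = 26/7.

26/7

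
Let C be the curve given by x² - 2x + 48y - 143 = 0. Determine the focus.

Only x is squared. Complete the square in x: (x - 1)² = -48(y - 3).
Vertex (1, 3); 4p = -48 so p = -12. Opens down.
Focus is p units from the vertex along the axis: (h, k + p).

(1, -9)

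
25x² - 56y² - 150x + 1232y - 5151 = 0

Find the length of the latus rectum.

112/5

Collect terms: 25(x² - 6x) -56(y² - 22y) = 5151
Complete the square: 25(x - 3)² -56(y - 11)² = 5151 + 225 - 6776 = -1400
Dividing both sides by -1400: (y - 11)²/25 - (x - 3)²/56 = 1
Hyperbola, center (3, 11), transverse axis vertical; a² = 25, b² = 56.
Latus rectum length = 2b²/a = 2·56/5 = 112/5.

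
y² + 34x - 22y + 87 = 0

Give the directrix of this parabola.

Only y is squared. Complete the square in y: (y - 11)² = -34(x - 1).
Vertex (1, 11); 4p = -34 so p = -17/2. Opens left.
Directrix is the vertical line x = h − p = 1 − (-17/2) = 19/2.

x = 19/2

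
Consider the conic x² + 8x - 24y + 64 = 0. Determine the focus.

(-4, 8)

Only x is squared. Complete the square in x: (x + 4)² = 24(y - 2).
Vertex (-4, 2); 4p = 24 so p = 6. Opens up.
Focus is p units from the vertex along the axis: (h, k + p).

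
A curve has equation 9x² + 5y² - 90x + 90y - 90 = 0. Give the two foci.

(5, -17) and (5, -1)

Group the x- and y-terms: 9(x² - 10x) + 5(y² + 18y) = 90
9(x - 5)² + 5(y + 9)² = 90 + 225 + 405 = 720
Divide through by 720 to get (x - 5)²/80 + (y + 9)²/144 = 1.
Ellipse, center (5, -9), major axis vertical; a² = 144, b² = 80.
c² = a² - b² = 144 - 80 = 64, so c = 8.
Foci lie on the vertical axis through the center: (h, k ± c).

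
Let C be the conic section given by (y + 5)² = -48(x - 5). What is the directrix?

x = 17

Vertex (5, -5); 4p = -48 so p = -12. Opens left.
Directrix is the vertical line x = h − p = 5 − (-12) = 17.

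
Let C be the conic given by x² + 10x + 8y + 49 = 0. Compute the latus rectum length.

8

Only x is squared. Complete the square in x: (x + 5)² = -8(y + 3).
Vertex (-5, -3); 4p = -8 so p = -2. Opens down.
Latus rectum length = |4p| = 8.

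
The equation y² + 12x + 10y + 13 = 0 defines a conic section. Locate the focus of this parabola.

Only y is squared. Complete the square in y: (y + 5)² = -12(x - 1).
Vertex (1, -5); 4p = -12 so p = -3. Opens left.
Focus is p units from the vertex along the axis: (h + p, k).

(-2, -5)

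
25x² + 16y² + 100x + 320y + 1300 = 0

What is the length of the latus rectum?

32/5

Group the x- and y-terms: 25(x² + 4x) + 16(y² + 20y) = -1300
Complete the square: 25(x + 2)² + 16(y + 10)² = -1300 + 100 + 1600 = 400
Divide by 400: (x + 2)²/16 + (y + 10)²/25 = 1
Ellipse, center (-2, -10), major axis vertical; a² = 25, b² = 16.
Latus rectum length = 2b²/a = 2·16/5 = 32/5.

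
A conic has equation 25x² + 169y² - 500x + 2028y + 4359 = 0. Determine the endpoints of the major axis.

25(x² - 20x) + 169(y² + 12y) = -4359
25(x - 10)² + 169(y + 6)² = -4359 + 2500 + 6084 = 4225
Dividing both sides by 4225: (x - 10)²/169 + (y + 6)²/25 = 1
Ellipse, center (10, -6), major axis horizontal; a² = 169, b² = 25.
a = 13. Vertices at (h ± a, k).

(-3, -6) and (23, -6)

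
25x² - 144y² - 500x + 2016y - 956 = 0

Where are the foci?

Rearranging, 25(x² - 20x) -144(y² - 14y) = 956.
Complete the square: 25(x - 10)² -144(y - 7)² = 956 + 2500 - 7056 = -3600
Dividing both sides by -3600: (y - 7)²/25 - (x - 10)²/144 = 1
Hyperbola, center (10, 7), transverse axis vertical; a² = 25, b² = 144.
c² = a² + b² = 25 + 144 = 169, so c = 13.
Foci lie on the vertical axis through the center: (h, k ± c).

(10, -6) and (10, 20)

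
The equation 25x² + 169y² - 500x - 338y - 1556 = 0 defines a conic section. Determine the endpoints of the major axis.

Group the x- and y-terms: 25(x² - 20x) + 169(y² - 2y) = 1556
Completing the square gives 25(x - 10)² + 169(y - 1)² = 1556 + 2500 + 169 = 4225.
Divide by 4225: (x - 10)²/169 + (y - 1)²/25 = 1
Ellipse, center (10, 1), major axis horizontal; a² = 169, b² = 25.
a = 13. Vertices at (h ± a, k).

(-3, 1) and (23, 1)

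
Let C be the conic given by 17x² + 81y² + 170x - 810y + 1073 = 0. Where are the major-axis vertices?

Rearranging, 17(x² + 10x) + 81(y² - 10y) = -1073.
Complete the square: 17(x + 5)² + 81(y - 5)² = -1073 + 425 + 2025 = 1377
Divide by 1377: (x + 5)²/81 + (y - 5)²/17 = 1
Ellipse, center (-5, 5), major axis horizontal; a² = 81, b² = 17.
a = 9. Vertices at (h ± a, k).

(-14, 5) and (4, 5)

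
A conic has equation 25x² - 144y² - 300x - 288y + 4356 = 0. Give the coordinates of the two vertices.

Group: 25(x² - 12x) -144(y² + 2y) = -4356
Completing the square gives 25(x - 6)² -144(y + 1)² = -4356 + 900 - 144 = -3600.
Dividing both sides by -3600: (y + 1)²/25 - (x - 6)²/144 = 1
Hyperbola, center (6, -1), transverse axis vertical; a² = 25, b² = 144.
a = 5. Vertices at (h, k ± a).

(6, -6) and (6, 4)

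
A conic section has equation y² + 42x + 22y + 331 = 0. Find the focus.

Only y is squared. Complete the square in y: (y + 11)² = -42(x + 5).
Vertex (-5, -11); 4p = -42 so p = -21/2. Opens left.
Focus is p units from the vertex along the axis: (h + p, k).

(-31/2, -11)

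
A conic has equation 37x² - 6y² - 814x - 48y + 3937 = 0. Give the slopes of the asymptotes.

37(x² - 22x) -6(y² + 8y) = -3937
Completing the square gives 37(x - 11)² -6(y + 4)² = -3937 + 4477 - 96 = 444.
Divide by 444: (x - 11)²/12 - (y + 4)²/74 = 1
Hyperbola, center (11, -4), transverse axis horizontal; a² = 12, b² = 74.
For a horizontal hyperbola the asymptotes have slope ±b/a.
Here that is ±√74/2√3 = ±√222/6.

√222/6 and -√222/6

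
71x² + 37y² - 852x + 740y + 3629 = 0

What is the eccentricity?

e = √2414/71

Rearranging, 71(x² - 12x) + 37(y² + 20y) = -3629.
Complete the square: 71(x - 6)² + 37(y + 10)² = -3629 + 2556 + 3700 = 2627
Divide by 2627: (x - 6)²/37 + (y + 10)²/71 = 1
Ellipse, center (6, -10), major axis vertical; a² = 71, b² = 37.
c² = a² - b² = 34, so c = √34.
e = c/a = √34/√71 = √2414/71.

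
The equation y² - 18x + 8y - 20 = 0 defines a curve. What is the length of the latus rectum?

Only y is squared. Complete the square in y: (y + 4)² = 18(x + 2).
Vertex (-2, -4); 4p = 18 so p = 9/2. Opens right.
Latus rectum length = |4p| = 18.

18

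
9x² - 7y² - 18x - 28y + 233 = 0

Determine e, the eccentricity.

e = 4/3

Collect terms: 9(x² - 2x) -7(y² + 4y) = -233
9(x - 1)² -7(y + 2)² = -233 + 9 - 28 = -252
Dividing both sides by -252: (y + 2)²/36 - (x - 1)²/28 = 1
Hyperbola, center (1, -2), transverse axis vertical; a² = 36, b² = 28.
c² = a² + b² = 64, so c = 8.
e = c/a = 8/6 = 4/3.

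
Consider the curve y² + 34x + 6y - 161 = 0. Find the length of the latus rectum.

Only y is squared. Complete the square in y: (y + 3)² = -34(x - 5).
Vertex (5, -3); 4p = -34 so p = -17/2. Opens left.
Latus rectum length = |4p| = 34.

34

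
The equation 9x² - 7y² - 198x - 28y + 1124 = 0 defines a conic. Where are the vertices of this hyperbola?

(11, -5) and (11, 1)

Rearranging, 9(x² - 22x) -7(y² + 4y) = -1124.
Complete the square: 9(x - 11)² -7(y + 2)² = -1124 + 1089 - 28 = -63
Divide by -63: (y + 2)²/9 - (x - 11)²/7 = 1
Hyperbola, center (11, -2), transverse axis vertical; a² = 9, b² = 7.
a = 3. Vertices at (h, k ± a).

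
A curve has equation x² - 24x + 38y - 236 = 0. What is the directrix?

y = 39/2

Only x is squared. Complete the square in x: (x - 12)² = -38(y - 10).
Vertex (12, 10); 4p = -38 so p = -19/2. Opens down.
Directrix is the horizontal line y = k − p = 10 − (-19/2) = 39/2.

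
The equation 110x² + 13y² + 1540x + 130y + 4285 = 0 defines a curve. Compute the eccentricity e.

Rearranging, 110(x² + 14x) + 13(y² + 10y) = -4285.
Complete the square: 110(x + 7)² + 13(y + 5)² = -4285 + 5390 + 325 = 1430
Divide through by 1430 to get (x + 7)²/13 + (y + 5)²/110 = 1.
Ellipse, center (-7, -5), major axis vertical; a² = 110, b² = 13.
c² = a² - b² = 97, so c = √97.
e = c/a = √97/√110 = √10670/110.

e = √10670/110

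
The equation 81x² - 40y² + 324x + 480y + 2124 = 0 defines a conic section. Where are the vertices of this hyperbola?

Rearranging, 81(x² + 4x) -40(y² - 12y) = -2124.
Complete the square: 81(x + 2)² -40(y - 6)² = -2124 + 324 - 1440 = -3240
Dividing both sides by -3240: (y - 6)²/81 - (x + 2)²/40 = 1
Hyperbola, center (-2, 6), transverse axis vertical; a² = 81, b² = 40.
a = 9. Vertices at (h, k ± a).

(-2, -3) and (-2, 15)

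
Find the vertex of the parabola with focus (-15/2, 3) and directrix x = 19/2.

The vertex is the midpoint between the focus and the directrix along the axis of symmetry.
Axis is horizontal (directrix is vertical). Vertex x-coordinate = (-15/2 + 19/2)/2 = 1; y-coordinate = 3.

(1, 3)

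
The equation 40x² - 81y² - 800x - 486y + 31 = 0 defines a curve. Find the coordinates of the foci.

(-1, -3) and (21, -3)

Group the x- and y-terms: 40(x² - 20x) -81(y² + 6y) = -31
40(x - 10)² -81(y + 3)² = -31 + 4000 - 729 = 3240
Dividing both sides by 3240: (x - 10)²/81 - (y + 3)²/40 = 1
Hyperbola, center (10, -3), transverse axis horizontal; a² = 81, b² = 40.
c² = a² + b² = 81 + 40 = 121, so c = 11.
Foci lie on the horizontal axis through the center: (h ± c, k).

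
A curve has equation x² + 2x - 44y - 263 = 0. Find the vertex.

(-1, -6)

Only x is squared. Complete the square in x: (x + 1)² = 44(y + 6).
Vertex (-1, -6); 4p = 44 so p = 11. Opens up.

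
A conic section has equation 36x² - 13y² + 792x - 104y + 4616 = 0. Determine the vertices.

(-11, -10) and (-11, 2)

Rearranging, 36(x² + 22x) -13(y² + 8y) = -4616.
Complete the square in x and y: 36(x + 11)² -13(y + 4)² = -4616 + 4356 - 208 = -468
Divide by -468: (y + 4)²/36 - (x + 11)²/13 = 1
Hyperbola, center (-11, -4), transverse axis vertical; a² = 36, b² = 13.
a = 6. Vertices at (h, k ± a).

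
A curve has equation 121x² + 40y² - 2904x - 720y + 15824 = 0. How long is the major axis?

Group the x- and y-terms: 121(x² - 24x) + 40(y² - 18y) = -15824
Completing the square gives 121(x - 12)² + 40(y - 9)² = -15824 + 17424 + 3240 = 4840.
Dividing both sides by 4840: (x - 12)²/40 + (y - 9)²/121 = 1
Ellipse, center (12, 9), major axis vertical; a² = 121, b² = 40.
a² = 121 so a = 11; the major axis has length 2a = 22.

22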